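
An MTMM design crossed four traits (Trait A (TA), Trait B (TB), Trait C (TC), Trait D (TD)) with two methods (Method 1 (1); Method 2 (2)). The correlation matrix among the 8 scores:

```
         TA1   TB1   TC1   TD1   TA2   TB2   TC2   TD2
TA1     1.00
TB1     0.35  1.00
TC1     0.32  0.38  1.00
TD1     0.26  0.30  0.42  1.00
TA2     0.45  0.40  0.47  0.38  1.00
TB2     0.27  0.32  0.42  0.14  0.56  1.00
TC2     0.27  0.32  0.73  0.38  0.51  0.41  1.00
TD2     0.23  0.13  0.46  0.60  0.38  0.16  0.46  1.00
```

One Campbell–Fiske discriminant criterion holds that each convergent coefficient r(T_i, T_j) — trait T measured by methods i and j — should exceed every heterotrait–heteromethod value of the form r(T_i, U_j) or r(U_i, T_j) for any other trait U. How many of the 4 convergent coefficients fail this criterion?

Checking each validity diagonal entry against its comparison values:
TA (methods 1·2): 0.45 vs {0.27, 0.40, 0.27, 0.47, 0.23, 0.38} → fail.
TB (methods 1·2): 0.32 vs {0.40, 0.27, 0.32, 0.42, 0.13, 0.14} → fail.
TC (methods 1·2): 0.73 vs {0.47, 0.27, 0.42, 0.32, 0.46, 0.38} → pass.
TD (methods 1·2): 0.60 vs {0.38, 0.23, 0.14, 0.13, 0.38, 0.46} → pass.
2 of 4 fail.

2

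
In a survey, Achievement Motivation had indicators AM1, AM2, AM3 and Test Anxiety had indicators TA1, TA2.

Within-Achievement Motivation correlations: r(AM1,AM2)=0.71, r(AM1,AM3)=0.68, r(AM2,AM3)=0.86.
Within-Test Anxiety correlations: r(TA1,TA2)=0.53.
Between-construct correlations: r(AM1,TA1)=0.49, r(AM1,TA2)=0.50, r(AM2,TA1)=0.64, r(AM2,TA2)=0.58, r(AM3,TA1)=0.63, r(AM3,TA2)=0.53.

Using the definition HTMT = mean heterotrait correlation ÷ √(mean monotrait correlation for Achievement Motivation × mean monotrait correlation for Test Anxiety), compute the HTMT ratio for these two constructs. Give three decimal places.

0.891

Mean between = 3.37/6 = 0.5617.
Mean within-AM = 2.25/3 = 0.7500; mean within-TA = 0.53/1 = 0.5300.
Geometric mean = √(0.7500 × 0.5300) = 0.6305.
HTMT = 0.5617 / 0.6305 = 0.891.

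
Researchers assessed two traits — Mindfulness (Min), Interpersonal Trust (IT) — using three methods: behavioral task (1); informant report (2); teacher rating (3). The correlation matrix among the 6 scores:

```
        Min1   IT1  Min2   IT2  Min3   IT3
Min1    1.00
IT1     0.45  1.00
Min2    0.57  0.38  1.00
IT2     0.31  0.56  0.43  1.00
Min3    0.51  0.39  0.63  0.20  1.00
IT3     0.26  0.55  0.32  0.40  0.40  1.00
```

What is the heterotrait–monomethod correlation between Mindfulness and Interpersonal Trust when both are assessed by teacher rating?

0.40

Different traits, same method: r(Min3, IT3) = 0.40.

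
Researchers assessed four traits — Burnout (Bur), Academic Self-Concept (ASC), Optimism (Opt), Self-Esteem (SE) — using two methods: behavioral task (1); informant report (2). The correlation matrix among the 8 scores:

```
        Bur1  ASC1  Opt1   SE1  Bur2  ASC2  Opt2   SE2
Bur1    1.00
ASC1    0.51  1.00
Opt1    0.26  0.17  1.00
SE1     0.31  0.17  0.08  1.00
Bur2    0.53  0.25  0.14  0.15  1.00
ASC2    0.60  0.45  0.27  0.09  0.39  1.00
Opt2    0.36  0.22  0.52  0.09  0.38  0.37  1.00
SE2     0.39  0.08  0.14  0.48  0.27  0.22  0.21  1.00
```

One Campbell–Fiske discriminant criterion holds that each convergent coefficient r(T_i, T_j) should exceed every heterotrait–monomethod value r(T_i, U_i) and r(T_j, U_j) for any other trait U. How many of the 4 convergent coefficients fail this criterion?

Checking each validity diagonal entry against its comparison values:
Bur (methods 1·2): 0.53 vs {0.51, 0.39, 0.26, 0.38, 0.31, 0.27} → pass.
ASC (methods 1·2): 0.45 vs {0.51, 0.39, 0.17, 0.37, 0.17, 0.22} → fail.
Opt (methods 1·2): 0.52 vs {0.26, 0.38, 0.17, 0.37, 0.08, 0.21} → pass.
SE (methods 1·2): 0.48 vs {0.31, 0.27, 0.17, 0.22, 0.08, 0.21} → pass.
1 of 4 fail.

1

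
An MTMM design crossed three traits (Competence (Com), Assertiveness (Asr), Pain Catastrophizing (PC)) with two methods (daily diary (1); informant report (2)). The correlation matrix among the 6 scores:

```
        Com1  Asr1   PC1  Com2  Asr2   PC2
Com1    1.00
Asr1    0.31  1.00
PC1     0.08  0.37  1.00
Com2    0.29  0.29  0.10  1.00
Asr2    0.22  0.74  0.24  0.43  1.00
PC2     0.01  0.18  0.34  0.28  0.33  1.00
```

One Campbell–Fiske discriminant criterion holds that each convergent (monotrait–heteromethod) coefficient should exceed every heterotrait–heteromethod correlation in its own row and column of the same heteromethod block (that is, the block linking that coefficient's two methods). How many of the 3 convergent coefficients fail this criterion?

1

Convergent coefficients and their comparison sets:
Com (methods 1·2): 0.29 vs {0.22, 0.29, 0.01, 0.10} → fail.
Asr (methods 1·2): 0.74 vs {0.29, 0.22, 0.18, 0.24} → pass.
PC (methods 1·2): 0.34 vs {0.10, 0.01, 0.24, 0.18} → pass.
1 of 3 fail.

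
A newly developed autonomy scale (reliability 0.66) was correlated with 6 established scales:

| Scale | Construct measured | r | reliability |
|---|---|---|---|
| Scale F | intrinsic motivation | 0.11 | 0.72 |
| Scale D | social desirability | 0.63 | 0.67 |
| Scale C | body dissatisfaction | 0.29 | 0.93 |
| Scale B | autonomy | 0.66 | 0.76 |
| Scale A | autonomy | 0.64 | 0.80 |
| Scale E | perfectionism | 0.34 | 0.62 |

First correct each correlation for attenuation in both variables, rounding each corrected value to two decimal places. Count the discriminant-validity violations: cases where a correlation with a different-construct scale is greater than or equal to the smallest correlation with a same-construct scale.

1

Disattenuated r (r / √(r_scale · r_new)):
  Scale F (disc): 0.11 / √(0.72·0.66) = 0.16
  Scale D (disc): 0.63 / √(0.67·0.66) = 0.95
  Scale C (disc): 0.29 / √(0.93·0.66) = 0.37
  Scale B (conv): 0.66 / √(0.76·0.66) = 0.93
  Scale A (conv): 0.64 / √(0.80·0.66) = 0.88
  Scale E (disc): 0.34 / √(0.62·0.66) = 0.53
Smallest convergent = 0.88. Discriminant values: 0.16, 0.95, 0.37, 0.53; count ≥ 0.88 → 1.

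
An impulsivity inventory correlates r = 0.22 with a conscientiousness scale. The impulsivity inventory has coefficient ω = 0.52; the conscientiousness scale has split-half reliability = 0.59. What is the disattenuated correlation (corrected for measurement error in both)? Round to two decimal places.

0.40

r_true = r_obs / √(r_xx · r_yy) = 0.22 / √(0.52 × 0.59) = 0.22 / √0.3068 = 0.22 / 0.5539 ≈ 0.40.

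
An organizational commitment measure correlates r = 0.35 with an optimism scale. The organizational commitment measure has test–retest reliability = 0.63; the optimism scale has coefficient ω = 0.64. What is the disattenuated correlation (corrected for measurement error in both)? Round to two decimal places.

r_true = r_obs / √(r_xx · r_yy) = 0.35 / √(0.63 × 0.64) = 0.35 / √0.4032 = 0.35 / 0.6350 ≈ 0.55.

0.55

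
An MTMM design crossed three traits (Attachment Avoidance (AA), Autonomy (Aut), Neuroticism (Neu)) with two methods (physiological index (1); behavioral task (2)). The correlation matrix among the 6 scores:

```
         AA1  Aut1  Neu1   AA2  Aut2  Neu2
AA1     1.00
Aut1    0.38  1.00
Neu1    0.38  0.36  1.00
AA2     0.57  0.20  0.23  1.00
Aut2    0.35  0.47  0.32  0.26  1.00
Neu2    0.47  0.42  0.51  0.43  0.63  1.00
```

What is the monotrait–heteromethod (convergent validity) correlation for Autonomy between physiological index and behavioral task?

Same trait (Aut), different methods: r(Aut1, Aut2) = 0.47.

0.47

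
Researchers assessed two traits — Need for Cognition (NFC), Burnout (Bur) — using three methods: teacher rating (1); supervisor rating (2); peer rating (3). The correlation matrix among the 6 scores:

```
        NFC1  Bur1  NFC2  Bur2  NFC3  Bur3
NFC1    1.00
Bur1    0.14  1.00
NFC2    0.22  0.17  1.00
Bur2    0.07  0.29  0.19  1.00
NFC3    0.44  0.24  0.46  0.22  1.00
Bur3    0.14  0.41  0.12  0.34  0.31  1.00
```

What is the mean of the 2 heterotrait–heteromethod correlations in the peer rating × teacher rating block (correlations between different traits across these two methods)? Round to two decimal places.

0.19

HTHM values (method 3 × method 1): 0.24, 0.14; mean = 0.38/2 = 0.19.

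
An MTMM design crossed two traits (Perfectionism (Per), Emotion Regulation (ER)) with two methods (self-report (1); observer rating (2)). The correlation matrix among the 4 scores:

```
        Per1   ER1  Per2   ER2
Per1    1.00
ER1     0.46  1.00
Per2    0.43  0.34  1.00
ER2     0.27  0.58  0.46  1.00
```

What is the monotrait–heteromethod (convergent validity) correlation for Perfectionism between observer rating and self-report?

0.43

Same trait (Per), different methods: r(Per2, Per1) = 0.43.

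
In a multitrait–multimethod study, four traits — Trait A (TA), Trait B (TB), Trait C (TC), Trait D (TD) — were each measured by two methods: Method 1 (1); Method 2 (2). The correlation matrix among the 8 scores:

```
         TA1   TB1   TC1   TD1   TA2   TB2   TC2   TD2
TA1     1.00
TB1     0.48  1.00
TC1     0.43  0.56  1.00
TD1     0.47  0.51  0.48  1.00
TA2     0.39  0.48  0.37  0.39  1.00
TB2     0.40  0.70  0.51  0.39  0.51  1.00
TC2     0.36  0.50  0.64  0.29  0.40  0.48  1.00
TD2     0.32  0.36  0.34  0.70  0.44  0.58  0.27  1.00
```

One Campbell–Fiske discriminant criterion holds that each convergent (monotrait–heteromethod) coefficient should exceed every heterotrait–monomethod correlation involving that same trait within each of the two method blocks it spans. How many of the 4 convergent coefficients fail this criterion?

Convergent coefficients and their comparison sets:
TA (methods 1·2): 0.39 vs {0.48, 0.51, 0.43, 0.40, 0.47, 0.44} → fail.
TB (methods 1·2): 0.70 vs {0.48, 0.51, 0.56, 0.48, 0.51, 0.58} → pass.
TC (methods 1·2): 0.64 vs {0.43, 0.40, 0.56, 0.48, 0.48, 0.27} → pass.
TD (methods 1·2): 0.70 vs {0.47, 0.44, 0.51, 0.58, 0.48, 0.27} → pass.
1 of 4 fail.

1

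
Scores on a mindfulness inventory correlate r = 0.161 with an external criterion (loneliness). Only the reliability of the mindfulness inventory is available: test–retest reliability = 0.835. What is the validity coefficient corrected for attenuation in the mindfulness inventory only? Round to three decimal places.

Single correction: r_c = r_obs / √r_xx = 0.161 / √0.835 = 0.161 / 0.9138 ≈ 0.176.

0.176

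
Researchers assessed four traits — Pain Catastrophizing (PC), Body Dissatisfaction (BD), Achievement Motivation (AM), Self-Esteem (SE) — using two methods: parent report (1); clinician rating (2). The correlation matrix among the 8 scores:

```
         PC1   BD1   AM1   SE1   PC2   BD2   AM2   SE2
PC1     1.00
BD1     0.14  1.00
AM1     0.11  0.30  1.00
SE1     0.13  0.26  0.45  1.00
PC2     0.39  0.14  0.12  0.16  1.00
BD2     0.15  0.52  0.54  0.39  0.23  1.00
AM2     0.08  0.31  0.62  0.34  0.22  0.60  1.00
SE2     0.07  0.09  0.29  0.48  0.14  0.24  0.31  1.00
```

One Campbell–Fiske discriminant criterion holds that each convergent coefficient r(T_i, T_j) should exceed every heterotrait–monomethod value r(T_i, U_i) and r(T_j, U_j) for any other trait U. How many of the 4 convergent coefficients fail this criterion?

Each convergent coefficient versus the relevant comparison correlations:
PC (methods 1·2): 0.39 vs {0.14, 0.23, 0.11, 0.22, 0.13, 0.14} → pass.
BD (methods 1·2): 0.52 vs {0.14, 0.23, 0.30, 0.60, 0.26, 0.24} → fail.
AM (methods 1·2): 0.62 vs {0.11, 0.22, 0.30, 0.60, 0.45, 0.31} → pass.
SE (methods 1·2): 0.48 vs {0.13, 0.14, 0.26, 0.24, 0.45, 0.31} → pass.
1 of 4 fail.

1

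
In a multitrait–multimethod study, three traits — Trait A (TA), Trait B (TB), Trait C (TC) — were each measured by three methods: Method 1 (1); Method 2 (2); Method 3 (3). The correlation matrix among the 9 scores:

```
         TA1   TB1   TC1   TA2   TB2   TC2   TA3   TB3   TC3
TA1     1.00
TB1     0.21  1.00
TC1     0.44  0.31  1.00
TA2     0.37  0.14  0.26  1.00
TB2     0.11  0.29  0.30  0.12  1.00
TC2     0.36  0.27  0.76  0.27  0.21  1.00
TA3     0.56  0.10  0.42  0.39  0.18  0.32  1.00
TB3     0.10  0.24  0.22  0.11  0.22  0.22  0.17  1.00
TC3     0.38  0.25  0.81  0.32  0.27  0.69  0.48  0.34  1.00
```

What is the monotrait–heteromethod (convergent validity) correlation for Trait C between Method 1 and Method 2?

Same trait (TC), different methods: r(TC1, TC2) = 0.76.

0.76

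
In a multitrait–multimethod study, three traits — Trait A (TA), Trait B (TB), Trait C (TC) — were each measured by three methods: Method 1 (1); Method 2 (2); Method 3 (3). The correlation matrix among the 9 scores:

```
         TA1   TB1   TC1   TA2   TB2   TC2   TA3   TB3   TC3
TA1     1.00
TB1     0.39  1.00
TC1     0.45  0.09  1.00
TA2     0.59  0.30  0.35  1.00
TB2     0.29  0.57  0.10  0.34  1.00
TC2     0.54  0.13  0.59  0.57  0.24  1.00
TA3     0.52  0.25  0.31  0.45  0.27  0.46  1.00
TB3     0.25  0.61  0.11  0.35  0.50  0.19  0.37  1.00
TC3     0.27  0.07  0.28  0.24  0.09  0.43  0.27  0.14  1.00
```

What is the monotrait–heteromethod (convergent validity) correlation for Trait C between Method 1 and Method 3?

0.28

Same trait (TC), different methods: r(TC1, TC3) = 0.28.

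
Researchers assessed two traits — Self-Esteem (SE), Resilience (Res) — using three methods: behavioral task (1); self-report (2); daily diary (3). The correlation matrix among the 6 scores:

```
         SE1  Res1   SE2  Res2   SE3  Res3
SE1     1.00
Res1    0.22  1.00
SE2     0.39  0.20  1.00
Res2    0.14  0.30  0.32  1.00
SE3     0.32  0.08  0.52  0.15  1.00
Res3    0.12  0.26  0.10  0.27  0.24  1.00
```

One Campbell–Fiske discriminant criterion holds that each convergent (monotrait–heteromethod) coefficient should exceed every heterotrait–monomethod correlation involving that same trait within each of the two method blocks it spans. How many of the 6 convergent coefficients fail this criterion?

2

Convergent coefficients and their comparison sets:
SE (methods 1·2): 0.39 vs {0.22, 0.32} → pass.
SE (methods 1·3): 0.32 vs {0.22, 0.24} → pass.
SE (methods 2·3): 0.52 vs {0.32, 0.24} → pass.
Res (methods 1·2): 0.30 vs {0.22, 0.32} → fail.
Res (methods 1·3): 0.26 vs {0.22, 0.24} → pass.
Res (methods 2·3): 0.27 vs {0.32, 0.24} → fail.
2 of 6 fail.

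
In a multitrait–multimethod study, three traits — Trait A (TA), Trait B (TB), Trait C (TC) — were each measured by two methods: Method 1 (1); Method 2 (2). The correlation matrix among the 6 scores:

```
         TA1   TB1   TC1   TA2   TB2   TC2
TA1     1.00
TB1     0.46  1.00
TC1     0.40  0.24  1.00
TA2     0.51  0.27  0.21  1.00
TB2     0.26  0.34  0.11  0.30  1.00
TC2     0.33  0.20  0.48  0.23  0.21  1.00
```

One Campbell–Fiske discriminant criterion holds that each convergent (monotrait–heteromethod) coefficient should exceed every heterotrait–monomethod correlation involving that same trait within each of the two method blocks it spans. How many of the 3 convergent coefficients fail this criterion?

Checking each validity diagonal entry against its comparison values:
TA (methods 1·2): 0.51 vs {0.46, 0.30, 0.40, 0.23} → pass.
TB (methods 1·2): 0.34 vs {0.46, 0.30, 0.24, 0.21} → fail.
TC (methods 1·2): 0.48 vs {0.40, 0.23, 0.24, 0.21} → pass.
1 of 3 fail.

1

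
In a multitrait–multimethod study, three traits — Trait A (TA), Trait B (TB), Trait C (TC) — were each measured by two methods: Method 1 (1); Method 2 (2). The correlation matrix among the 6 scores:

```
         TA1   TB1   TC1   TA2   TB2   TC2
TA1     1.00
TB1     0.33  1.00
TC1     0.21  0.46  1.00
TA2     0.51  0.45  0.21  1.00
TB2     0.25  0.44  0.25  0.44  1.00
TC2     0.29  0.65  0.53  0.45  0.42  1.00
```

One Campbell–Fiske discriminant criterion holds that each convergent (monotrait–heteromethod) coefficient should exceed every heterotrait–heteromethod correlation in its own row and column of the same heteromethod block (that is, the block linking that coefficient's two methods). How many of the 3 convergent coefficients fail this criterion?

Each convergent coefficient versus the relevant comparison correlations:
TA (methods 1·2): 0.51 vs {0.25, 0.45, 0.29, 0.21} → pass.
TB (methods 1·2): 0.44 vs {0.45, 0.25, 0.65, 0.25} → fail.
TC (methods 1·2): 0.53 vs {0.21, 0.29, 0.25, 0.65} → fail.
2 of 3 fail.

2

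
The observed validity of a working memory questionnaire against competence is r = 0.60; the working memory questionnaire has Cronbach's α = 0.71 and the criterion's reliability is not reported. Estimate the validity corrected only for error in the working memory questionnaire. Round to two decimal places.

0.71

Single correction: r_c = r_obs / √r_xx = 0.60 / √0.71 = 0.60 / 0.8426 ≈ 0.71.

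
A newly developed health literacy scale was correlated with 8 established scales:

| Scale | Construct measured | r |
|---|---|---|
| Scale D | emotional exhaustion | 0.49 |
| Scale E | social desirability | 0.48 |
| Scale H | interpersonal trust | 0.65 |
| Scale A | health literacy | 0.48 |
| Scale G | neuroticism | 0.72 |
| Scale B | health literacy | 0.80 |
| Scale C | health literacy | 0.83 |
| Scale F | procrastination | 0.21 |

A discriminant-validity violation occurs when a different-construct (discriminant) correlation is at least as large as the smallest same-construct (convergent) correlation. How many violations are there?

4

Convergent (same construct = health literacy): Scale A, Scale B, Scale C.
Smallest convergent = 0.48. Discriminant values: 0.49, 0.48, 0.65, 0.72, 0.21; count ≥ 0.48 → 4.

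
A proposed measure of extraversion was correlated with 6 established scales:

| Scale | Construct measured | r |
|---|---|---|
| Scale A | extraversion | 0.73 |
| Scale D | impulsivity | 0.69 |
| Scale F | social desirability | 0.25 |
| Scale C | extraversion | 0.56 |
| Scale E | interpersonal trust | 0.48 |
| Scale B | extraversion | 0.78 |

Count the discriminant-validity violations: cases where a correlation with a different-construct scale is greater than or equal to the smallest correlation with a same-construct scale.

Convergent (same construct = extraversion): Scale A, Scale C, Scale B.
Smallest convergent = 0.56. Discriminant values: 0.69, 0.25, 0.48; count ≥ 0.56 → 1.

1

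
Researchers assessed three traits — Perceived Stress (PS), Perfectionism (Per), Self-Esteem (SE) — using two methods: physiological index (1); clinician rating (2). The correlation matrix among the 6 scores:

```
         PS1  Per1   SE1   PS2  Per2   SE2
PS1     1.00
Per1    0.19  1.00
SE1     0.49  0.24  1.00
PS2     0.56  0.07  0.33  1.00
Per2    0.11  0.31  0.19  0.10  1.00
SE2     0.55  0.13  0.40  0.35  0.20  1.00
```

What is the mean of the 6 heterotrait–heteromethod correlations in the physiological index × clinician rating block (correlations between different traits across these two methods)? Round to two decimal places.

0.23

HTHM values (method 1 × method 2): 0.11, 0.55, 0.07, 0.13, 0.33, 0.19; mean = 1.38/6 = 0.23.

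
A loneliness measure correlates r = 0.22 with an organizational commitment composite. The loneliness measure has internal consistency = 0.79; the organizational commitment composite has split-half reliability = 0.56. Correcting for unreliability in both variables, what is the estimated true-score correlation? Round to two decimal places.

0.33

r_true = r_obs / √(r_xx · r_yy) = 0.22 / √(0.79 × 0.56) = 0.22 / √0.4424 = 0.22 / 0.6651 ≈ 0.33.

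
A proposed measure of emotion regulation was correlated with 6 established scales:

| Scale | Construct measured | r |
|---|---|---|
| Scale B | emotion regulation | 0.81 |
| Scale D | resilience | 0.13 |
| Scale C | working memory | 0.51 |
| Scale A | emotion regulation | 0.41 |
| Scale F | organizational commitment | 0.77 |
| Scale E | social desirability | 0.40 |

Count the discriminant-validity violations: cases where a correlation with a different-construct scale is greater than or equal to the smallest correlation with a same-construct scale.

2

Convergent (same construct = emotion regulation): Scale B, Scale A.
Smallest convergent = 0.41. Discriminant values: 0.13, 0.51, 0.77, 0.40; count ≥ 0.41 → 2.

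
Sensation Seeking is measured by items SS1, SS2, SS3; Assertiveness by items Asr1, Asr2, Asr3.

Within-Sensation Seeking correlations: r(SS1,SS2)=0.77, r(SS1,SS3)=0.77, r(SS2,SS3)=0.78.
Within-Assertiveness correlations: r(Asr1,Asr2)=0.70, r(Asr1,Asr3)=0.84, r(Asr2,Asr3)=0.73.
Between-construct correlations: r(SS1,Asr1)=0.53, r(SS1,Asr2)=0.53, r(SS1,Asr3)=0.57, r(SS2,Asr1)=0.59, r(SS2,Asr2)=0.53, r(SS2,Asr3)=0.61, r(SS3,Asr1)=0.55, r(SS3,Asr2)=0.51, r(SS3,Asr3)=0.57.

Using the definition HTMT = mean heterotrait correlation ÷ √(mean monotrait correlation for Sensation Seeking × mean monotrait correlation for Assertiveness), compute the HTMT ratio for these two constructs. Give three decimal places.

0.725

Mean between = 4.99/9 = 0.5544.
Mean within-SS = 2.32/3 = 0.7733; mean within-Asr = 2.27/3 = 0.7567.
Geometric mean = √(0.7733 × 0.7567) = 0.7650.
HTMT = 0.5544 / 0.7650 = 0.725.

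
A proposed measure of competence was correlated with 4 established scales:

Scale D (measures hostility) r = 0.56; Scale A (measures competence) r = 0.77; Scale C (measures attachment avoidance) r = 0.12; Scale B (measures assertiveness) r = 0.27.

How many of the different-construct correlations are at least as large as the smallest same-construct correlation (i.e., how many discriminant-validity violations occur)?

0

Convergent (same construct = competence): Scale A.
Smallest convergent = 0.77. Discriminant values: 0.56, 0.12, 0.27; count ≥ 0.77 → 0.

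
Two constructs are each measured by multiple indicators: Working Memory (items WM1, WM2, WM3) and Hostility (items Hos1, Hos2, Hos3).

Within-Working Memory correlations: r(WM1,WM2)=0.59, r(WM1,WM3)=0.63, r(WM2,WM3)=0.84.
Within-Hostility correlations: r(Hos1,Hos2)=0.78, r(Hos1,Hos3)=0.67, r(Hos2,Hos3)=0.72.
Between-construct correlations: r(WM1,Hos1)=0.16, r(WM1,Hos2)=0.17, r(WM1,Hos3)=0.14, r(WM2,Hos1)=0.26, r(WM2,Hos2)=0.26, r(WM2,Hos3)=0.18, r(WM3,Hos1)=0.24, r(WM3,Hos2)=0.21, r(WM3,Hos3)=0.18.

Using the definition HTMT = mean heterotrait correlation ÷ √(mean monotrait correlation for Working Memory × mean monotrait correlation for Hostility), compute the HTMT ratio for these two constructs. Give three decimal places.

0.284

Between-construct mean = 1.80/9 = 0.2000.
Mean within-WM = 2.06/3 = 0.6867; mean within-Hos = 2.17/3 = 0.7233.
Geometric mean = √(0.6867 × 0.7233) = 0.7048.
HTMT = 0.2000 / 0.7048 = 0.284.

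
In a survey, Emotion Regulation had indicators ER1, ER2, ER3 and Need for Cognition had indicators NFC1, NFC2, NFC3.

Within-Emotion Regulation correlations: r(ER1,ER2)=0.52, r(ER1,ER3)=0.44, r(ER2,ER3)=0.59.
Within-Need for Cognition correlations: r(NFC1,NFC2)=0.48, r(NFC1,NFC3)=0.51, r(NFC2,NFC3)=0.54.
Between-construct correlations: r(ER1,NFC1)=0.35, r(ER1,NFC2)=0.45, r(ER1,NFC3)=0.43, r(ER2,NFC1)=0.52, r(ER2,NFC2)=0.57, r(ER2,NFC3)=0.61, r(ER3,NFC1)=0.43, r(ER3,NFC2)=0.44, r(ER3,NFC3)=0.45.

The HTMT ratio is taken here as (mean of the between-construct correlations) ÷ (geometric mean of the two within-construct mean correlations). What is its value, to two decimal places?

0.92

Mean heterotrait r = 4.25/9 = 0.4722.
Mean within-ER = 1.55/3 = 0.5167; mean within-NFC = 1.53/3 = 0.5100.
Geometric mean = √(0.5167 × 0.5100) = 0.5133.
HTMT = 0.4722 / 0.5133 = 0.92.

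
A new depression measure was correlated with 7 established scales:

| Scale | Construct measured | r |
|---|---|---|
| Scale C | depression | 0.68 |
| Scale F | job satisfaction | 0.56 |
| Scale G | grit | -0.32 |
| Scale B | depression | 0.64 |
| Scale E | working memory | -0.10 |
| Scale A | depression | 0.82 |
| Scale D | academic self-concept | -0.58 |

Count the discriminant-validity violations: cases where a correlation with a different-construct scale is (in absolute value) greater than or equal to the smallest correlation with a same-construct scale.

0

Convergent (same construct = depression): Scale C, Scale B, Scale A.
Smallest convergent = 0.64. Discriminant |r|: 0.56, 0.32, 0.10, 0.58; count ≥ 0.64 → 0.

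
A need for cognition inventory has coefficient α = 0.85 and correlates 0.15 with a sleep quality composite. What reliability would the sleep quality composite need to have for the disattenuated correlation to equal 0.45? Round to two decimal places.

r_true = r_obs / √(r_xx · r_yy) ⇒ 0.45 = 0.15 / √(0.85 · r_yy).
√(0.85 · r_yy) = 0.15 / 0.45 = 0.3333; 0.85 · r_yy = 0.1111; r_yy = 0.1111 / 0.85 ≈ 0.13.

0.13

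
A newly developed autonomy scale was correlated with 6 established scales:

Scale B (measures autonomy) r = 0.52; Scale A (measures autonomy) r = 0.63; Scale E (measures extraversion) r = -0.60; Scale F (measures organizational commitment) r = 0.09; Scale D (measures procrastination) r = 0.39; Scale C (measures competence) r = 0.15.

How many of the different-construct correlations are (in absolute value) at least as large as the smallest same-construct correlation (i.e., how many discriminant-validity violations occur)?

1

Convergent (same construct = autonomy): Scale B, Scale A.
Smallest convergent = 0.52. Discriminant |r|: 0.60, 0.09, 0.39, 0.15; count ≥ 0.52 → 1.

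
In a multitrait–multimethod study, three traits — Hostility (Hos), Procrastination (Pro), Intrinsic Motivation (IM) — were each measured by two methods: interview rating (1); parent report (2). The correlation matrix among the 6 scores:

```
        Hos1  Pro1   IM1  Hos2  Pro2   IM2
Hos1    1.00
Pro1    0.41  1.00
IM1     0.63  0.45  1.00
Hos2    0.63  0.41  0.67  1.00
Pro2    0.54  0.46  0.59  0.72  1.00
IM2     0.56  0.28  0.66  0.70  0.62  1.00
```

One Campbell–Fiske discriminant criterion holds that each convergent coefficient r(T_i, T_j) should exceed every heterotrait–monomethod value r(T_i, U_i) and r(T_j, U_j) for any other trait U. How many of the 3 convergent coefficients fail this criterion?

Convergent coefficients and their comparison sets:
Hos (methods 1·2): 0.63 vs {0.41, 0.72, 0.63, 0.70} → fail.
Pro (methods 1·2): 0.46 vs {0.41, 0.72, 0.45, 0.62} → fail.
IM (methods 1·2): 0.66 vs {0.63, 0.70, 0.45, 0.62} → fail.
3 of 3 fail.

3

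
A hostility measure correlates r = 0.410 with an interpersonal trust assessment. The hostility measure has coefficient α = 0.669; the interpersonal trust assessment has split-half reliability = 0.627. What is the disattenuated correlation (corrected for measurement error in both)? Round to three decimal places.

0.633

r_true = r_obs / √(r_xx · r_yy) = 0.410 / √(0.669 × 0.627) = 0.410 / √0.419463 = 0.410 / 0.6477 ≈ 0.633.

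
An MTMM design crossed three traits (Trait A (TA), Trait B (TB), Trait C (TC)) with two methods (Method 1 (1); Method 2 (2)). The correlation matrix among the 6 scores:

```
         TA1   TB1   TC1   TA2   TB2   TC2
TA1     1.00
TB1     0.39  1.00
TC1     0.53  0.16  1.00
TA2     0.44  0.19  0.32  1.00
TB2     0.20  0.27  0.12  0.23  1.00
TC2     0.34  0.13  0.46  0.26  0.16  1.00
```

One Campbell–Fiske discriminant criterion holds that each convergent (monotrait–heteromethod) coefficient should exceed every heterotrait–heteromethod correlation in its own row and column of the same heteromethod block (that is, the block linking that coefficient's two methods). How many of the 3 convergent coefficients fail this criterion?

0

Checking each validity diagonal entry against its comparison values:
TA (methods 1·2): 0.44 vs {0.20, 0.19, 0.34, 0.32} → pass.
TB (methods 1·2): 0.27 vs {0.19, 0.20, 0.13, 0.12} → pass.
TC (methods 1·2): 0.46 vs {0.32, 0.34, 0.12, 0.13} → pass.
0 of 3 fail.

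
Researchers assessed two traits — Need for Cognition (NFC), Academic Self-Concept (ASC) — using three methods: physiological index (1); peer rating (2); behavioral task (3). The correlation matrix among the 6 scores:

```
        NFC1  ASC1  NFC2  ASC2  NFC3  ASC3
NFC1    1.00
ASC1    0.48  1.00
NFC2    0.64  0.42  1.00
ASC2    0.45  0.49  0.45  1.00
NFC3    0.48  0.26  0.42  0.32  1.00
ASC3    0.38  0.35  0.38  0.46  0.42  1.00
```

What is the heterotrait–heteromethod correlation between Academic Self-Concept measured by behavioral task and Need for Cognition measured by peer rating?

Different traits and methods: r(ASC3, NFC2) = 0.38.

0.38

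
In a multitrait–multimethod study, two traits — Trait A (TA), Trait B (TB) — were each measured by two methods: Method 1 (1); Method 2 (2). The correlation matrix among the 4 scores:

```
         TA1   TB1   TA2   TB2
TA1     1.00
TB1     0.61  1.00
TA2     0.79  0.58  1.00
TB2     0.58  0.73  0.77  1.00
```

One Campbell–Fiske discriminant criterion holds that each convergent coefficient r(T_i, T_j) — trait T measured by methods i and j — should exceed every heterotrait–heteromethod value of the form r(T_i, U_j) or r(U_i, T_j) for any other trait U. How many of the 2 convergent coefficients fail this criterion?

Checking each validity diagonal entry against its comparison values:
TA (methods 1·2): 0.79 vs {0.58, 0.58} → pass.
TB (methods 1·2): 0.73 vs {0.58, 0.58} → pass.
0 of 2 fail.

0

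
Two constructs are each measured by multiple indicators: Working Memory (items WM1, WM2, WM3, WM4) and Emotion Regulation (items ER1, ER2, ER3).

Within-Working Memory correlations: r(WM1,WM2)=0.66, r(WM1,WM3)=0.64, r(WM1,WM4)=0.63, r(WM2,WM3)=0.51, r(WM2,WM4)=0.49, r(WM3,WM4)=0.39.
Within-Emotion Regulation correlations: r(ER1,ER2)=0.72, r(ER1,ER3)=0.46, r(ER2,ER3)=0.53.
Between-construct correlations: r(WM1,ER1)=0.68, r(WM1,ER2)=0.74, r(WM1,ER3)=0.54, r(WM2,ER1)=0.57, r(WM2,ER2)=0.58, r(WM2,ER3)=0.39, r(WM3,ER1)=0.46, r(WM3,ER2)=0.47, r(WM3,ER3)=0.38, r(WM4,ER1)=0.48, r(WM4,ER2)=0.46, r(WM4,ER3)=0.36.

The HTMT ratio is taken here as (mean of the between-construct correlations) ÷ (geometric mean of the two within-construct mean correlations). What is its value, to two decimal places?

0.91

Between-construct mean = 6.11/12 = 0.5092.
Mean within-WM = 3.32/6 = 0.5533; mean within-ER = 1.71/3 = 0.5700.
Geometric mean = √(0.5533 × 0.5700) = 0.5616.
HTMT = 0.5092 / 0.5616 = 0.91.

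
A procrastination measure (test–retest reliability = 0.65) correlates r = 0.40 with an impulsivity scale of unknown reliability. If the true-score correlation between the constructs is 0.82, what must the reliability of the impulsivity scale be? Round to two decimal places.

r_true = r_obs / √(r_xx · r_yy) ⇒ 0.82 = 0.40 / √(0.65 · r_yy).
√(0.65 · r_yy) = 0.40 / 0.82 = 0.4878; 0.65 · r_yy = 0.2379; r_yy = 0.2379 / 0.65 ≈ 0.37.

0.37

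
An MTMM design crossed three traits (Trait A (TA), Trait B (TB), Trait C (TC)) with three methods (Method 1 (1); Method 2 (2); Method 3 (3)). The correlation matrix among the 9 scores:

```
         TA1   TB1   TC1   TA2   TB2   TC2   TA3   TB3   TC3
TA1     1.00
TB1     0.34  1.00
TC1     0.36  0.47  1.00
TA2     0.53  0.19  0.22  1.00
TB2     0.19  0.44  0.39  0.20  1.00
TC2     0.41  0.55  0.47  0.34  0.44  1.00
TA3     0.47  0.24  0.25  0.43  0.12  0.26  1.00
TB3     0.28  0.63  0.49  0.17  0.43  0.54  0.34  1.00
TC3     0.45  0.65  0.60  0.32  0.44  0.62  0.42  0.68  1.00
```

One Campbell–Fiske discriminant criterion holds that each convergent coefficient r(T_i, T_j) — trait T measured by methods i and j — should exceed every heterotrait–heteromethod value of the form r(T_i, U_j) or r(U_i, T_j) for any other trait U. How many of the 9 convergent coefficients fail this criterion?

Convergent coefficients and their comparison sets:
TA (methods 1·2): 0.53 vs {0.19, 0.19, 0.41, 0.22} → pass.
TA (methods 1·3): 0.47 vs {0.28, 0.24, 0.45, 0.25} → pass.
TA (methods 2·3): 0.43 vs {0.17, 0.12, 0.32, 0.26} → pass.
TB (methods 1·2): 0.44 vs {0.19, 0.19, 0.55, 0.39} → fail.
TB (methods 1·3): 0.63 vs {0.24, 0.28, 0.65, 0.49} → fail.
TB (methods 2·3): 0.43 vs {0.12, 0.17, 0.44, 0.54} → fail.
TC (methods 1·2): 0.47 vs {0.22, 0.41, 0.39, 0.55} → fail.
TC (methods 1·3): 0.60 vs {0.25, 0.45, 0.49, 0.65} → fail.
TC (methods 2·3): 0.62 vs {0.26, 0.32, 0.54, 0.44} → pass.
5 of 9 fail.

5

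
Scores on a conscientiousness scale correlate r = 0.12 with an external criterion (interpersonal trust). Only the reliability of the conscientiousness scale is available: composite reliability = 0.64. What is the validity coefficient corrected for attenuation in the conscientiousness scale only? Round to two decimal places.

0.15

Single correction: r_c = r_obs / √r_xx = 0.12 / √0.64 = 0.12 / 0.8000 ≈ 0.15.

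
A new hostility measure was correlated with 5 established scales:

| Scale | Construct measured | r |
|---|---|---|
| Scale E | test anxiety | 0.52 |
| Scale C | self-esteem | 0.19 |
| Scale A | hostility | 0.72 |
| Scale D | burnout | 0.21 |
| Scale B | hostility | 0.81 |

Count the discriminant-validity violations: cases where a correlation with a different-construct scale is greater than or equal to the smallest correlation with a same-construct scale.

Convergent (same construct = hostility): Scale A, Scale B.
Smallest convergent = 0.72. Discriminant values: 0.52, 0.19, 0.21; count ≥ 0.72 → 0.

0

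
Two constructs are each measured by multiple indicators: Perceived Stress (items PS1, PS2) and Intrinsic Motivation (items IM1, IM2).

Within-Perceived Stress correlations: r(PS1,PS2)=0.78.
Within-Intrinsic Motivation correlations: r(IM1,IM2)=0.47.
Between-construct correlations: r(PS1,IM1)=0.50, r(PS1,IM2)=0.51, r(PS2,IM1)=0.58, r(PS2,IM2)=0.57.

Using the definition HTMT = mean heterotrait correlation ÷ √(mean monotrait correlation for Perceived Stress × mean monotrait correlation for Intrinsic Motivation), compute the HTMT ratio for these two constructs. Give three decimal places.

Between-construct mean = 2.16/4 = 0.5400.
Mean within-PS = 0.78/1 = 0.7800; mean within-IM = 0.47/1 = 0.4700.
Geometric mean = √(0.7800 × 0.4700) = 0.6055.
HTMT = 0.5400 / 0.6055 = 0.892.

0.892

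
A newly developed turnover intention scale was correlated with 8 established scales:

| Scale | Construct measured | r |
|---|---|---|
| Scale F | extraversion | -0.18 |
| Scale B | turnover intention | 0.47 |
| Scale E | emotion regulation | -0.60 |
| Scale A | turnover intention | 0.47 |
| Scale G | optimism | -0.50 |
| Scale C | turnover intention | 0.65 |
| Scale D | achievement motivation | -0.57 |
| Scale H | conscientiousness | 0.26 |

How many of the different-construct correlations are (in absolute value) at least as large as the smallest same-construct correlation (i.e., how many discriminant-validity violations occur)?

3

Convergent (same construct = turnover intention): Scale B, Scale A, Scale C.
Smallest convergent = 0.47. Discriminant |r|: 0.18, 0.60, 0.50, 0.57, 0.26; count ≥ 0.47 → 3.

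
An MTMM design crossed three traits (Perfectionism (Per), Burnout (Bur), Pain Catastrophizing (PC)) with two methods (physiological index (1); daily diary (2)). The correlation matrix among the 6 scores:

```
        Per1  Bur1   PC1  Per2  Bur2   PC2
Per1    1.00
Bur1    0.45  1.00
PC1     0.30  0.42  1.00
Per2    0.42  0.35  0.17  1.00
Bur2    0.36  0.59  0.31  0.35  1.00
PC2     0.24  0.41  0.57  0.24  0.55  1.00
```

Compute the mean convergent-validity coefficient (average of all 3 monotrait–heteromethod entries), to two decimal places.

Convergent values: 0.42, 0.59, 0.57; mean = 1.58/3 = 0.53.

0.53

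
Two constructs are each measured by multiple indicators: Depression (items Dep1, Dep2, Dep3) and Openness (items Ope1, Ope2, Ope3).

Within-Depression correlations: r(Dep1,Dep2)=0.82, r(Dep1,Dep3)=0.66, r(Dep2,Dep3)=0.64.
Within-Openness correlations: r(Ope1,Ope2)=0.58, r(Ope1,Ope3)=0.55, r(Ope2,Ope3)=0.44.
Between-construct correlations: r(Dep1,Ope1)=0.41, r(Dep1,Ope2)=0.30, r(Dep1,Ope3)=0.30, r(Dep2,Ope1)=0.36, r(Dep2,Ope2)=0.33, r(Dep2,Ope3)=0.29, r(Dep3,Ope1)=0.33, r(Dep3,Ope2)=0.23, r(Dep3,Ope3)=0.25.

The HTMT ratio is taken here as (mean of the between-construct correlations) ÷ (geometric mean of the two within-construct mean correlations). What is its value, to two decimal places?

0.51

Between-construct mean = 2.80/9 = 0.3111.
Mean within-Dep = 2.12/3 = 0.7067; mean within-Ope = 1.57/3 = 0.5233.
Geometric mean = √(0.7067 × 0.5233) = 0.6081.
HTMT = 0.3111 / 0.6081 = 0.51.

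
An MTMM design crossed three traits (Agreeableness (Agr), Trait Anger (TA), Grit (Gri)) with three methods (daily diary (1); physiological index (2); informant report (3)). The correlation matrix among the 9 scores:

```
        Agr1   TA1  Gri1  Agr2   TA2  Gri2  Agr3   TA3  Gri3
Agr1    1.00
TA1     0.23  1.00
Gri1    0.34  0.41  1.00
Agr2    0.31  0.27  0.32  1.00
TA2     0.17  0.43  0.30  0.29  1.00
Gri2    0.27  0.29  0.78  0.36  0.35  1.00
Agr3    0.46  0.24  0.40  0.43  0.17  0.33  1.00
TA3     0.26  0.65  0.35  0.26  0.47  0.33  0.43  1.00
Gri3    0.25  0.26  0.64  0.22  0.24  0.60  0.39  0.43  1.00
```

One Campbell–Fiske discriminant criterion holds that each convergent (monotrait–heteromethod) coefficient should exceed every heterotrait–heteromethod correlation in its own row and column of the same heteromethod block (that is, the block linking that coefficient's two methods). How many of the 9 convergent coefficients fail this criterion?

Checking each validity diagonal entry against its comparison values:
Agr (methods 1·2): 0.31 vs {0.17, 0.27, 0.27, 0.32} → fail.
Agr (methods 1·3): 0.46 vs {0.26, 0.24, 0.25, 0.40} → pass.
Agr (methods 2·3): 0.43 vs {0.26, 0.17, 0.22, 0.33} → pass.
TA (methods 1·2): 0.43 vs {0.27, 0.17, 0.29, 0.30} → pass.
TA (methods 1·3): 0.65 vs {0.24, 0.26, 0.26, 0.35} → pass.
TA (methods 2·3): 0.47 vs {0.17, 0.26, 0.24, 0.33} → pass.
Gri (methods 1·2): 0.78 vs {0.32, 0.27, 0.30, 0.29} → pass.
Gri (methods 1·3): 0.64 vs {0.40, 0.25, 0.35, 0.26} → pass.
Gri (methods 2·3): 0.60 vs {0.33, 0.22, 0.33, 0.24} → pass.
1 of 9 fail.

1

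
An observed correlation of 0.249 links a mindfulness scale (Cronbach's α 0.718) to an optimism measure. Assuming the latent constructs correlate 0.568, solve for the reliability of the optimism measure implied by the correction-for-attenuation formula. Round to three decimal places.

0.268

r_true = r_obs / √(r_xx · r_yy) ⇒ 0.568 = 0.249 / √(0.718 · r_yy).
√(0.718 · r_yy) = 0.249 / 0.568 = 0.4384; 0.718 · r_yy = 0.1922; r_yy = 0.1922 / 0.718 ≈ 0.268.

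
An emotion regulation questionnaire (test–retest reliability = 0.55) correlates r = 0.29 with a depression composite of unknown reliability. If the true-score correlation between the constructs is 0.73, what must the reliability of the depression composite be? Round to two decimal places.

0.29

r_true = r_obs / √(r_xx · r_yy) ⇒ 0.73 = 0.29 / √(0.55 · r_yy).
√(0.55 · r_yy) = 0.29 / 0.73 = 0.3973; 0.55 · r_yy = 0.1578; r_yy = 0.1578 / 0.55 ≈ 0.29.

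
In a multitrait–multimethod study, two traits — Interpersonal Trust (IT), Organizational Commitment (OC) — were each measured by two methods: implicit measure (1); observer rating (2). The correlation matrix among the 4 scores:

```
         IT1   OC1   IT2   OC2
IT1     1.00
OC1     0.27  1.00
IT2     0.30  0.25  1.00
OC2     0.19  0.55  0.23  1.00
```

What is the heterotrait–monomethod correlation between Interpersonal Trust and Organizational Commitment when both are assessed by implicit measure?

Different traits, same method: r(IT1, OC1) = 0.27.

0.27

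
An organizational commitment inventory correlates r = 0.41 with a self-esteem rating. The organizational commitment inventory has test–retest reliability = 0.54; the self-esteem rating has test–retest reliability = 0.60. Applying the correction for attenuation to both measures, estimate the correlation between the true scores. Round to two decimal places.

r_true = r_obs / √(r_xx · r_yy) = 0.41 / √(0.54 × 0.60) = 0.41 / √0.3240 = 0.41 / 0.5692 ≈ 0.72.

0.72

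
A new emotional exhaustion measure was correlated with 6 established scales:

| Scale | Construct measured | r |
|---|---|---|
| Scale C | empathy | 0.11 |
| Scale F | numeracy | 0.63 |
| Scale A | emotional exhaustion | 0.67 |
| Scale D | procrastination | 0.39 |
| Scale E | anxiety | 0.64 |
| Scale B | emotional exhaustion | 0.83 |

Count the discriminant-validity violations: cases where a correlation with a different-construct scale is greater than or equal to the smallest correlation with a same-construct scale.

Convergent (same construct = emotional exhaustion): Scale A, Scale B.
Smallest convergent = 0.67. Discriminant values: 0.11, 0.63, 0.39, 0.64; count ≥ 0.67 → 0.

0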